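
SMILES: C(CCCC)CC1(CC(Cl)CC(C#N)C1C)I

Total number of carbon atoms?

14

The symbol for carbon appears 14 times in the SMILES. (Cl is a single chlorine, not C + l.)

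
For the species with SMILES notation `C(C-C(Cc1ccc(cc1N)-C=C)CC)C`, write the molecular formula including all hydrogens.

Heavy atoms from the SMILES: 15 C, 1 N.
Implicit hydrogens by atom environment:
  5 × C: 2 H each → 10
  3 × C (aromatic): 1 H each → 3
  3 × C (aromatic): no H
  2 × C: 3 H each → 6
  2 × C: 1 H each → 2
  1 × N: 2 H
  Total hydrogens = 23.
Molecular formula: C15H23N

C15H23N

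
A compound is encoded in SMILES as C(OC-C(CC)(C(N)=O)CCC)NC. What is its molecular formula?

C10H22N2O2

Heavy atoms from the SMILES: 10 C, 2 N, 2 O.
Implicit hydrogens by atom environment:
  5 × C: 2 H each → 10
  3 × C: 3 H each → 9
  2 × C: no H
  2 × O: no H
  1 × N: 2 H
  1 × N: 1 H
  Total hydrogens = 22.
Molecular formula: C10H22N2O2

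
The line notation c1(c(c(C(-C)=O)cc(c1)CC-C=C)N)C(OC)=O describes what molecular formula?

Heavy atoms from the SMILES: 14 C, 1 N, 3 O.
Implicit hydrogens by atom environment:
  4 × C (aromatic): no H
  3 × C: 2 H each → 6
  3 × O: no H
  2 × C: 3 H each → 6
  2 × C (aromatic): 1 H each → 2
  2 × C: no H
  1 × C: 1 H
  1 × N: 2 H
  Total hydrogens = 17.
Molecular formula: C14H17NO3

C14H17NO3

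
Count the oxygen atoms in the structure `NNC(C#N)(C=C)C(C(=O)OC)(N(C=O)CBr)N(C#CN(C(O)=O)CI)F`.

The symbol for oxygen appears 5 times in the SMILES.

5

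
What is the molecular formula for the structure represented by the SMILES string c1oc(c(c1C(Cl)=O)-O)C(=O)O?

C6H3ClO5

Heavy atoms from the SMILES: 6 C, 1 Cl, 5 O.
Implicit hydrogens by atom environment:
  3 × C (aromatic): no H
  2 × C: no H
  2 × O: 1 H each → 2
  2 × O: no H
  1 × C (aromatic): 1 H
  1 × Cl: no H
  1 × O (aromatic): no H
  Total hydrogens = 3.
Molecular formula: C6H3ClO5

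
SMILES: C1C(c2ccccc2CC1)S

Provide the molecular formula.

Heavy atoms from the SMILES: 10 C, 1 S.
Implicit hydrogens by atom environment:
  4 × C (aromatic): 1 H each → 4
  3 × C: 2 H each → 6
  2 × C (aromatic): no H
  1 × C: 1 H
  1 × S: 1 H
  Total hydrogens = 12.
Molecular formula: C10H12S

C10H12S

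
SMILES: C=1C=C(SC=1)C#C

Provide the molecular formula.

Heavy atoms from the SMILES: 6 C, 1 S.
Implicit hydrogens by atom environment:
  3 × C (aromatic): 1 H each → 3
  1 × C: 1 H
  1 × C (aromatic): no H
  1 × C: no H
  1 × S (aromatic): no H
  Total hydrogens = 4.
Molecular formula: C6H4S

C6H4S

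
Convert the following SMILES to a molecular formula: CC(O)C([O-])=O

Heavy atoms from the SMILES: 3 C, 3 O.
Implicit hydrogens by atom environment:
  1 × C: 3 H
  1 × C: 1 H
  1 × C: no H
  1 × O: 1 H
  1 × O: no H
  1 × O (charge -1): no H
  Total hydrogens = 5.
Net charge -1.
Molecular formula: C3H5O3-

C3H5O3-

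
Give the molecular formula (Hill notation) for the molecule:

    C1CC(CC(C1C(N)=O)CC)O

Heavy atoms from the SMILES: 9 C, 1 N, 2 O.
Implicit hydrogens by atom environment:
  4 × C: 2 H each → 8
  3 × C: 1 H each → 3
  1 × C: 3 H
  1 × C: no H
  1 × N: 2 H
  1 × O: 1 H
  1 × O: no H
  Total hydrogens = 17.
Molecular formula: C9H17NO2

C9H17NO2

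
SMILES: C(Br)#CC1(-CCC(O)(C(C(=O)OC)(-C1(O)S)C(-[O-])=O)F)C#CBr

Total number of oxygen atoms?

6

The symbol for oxygen appears 6 times in the SMILES.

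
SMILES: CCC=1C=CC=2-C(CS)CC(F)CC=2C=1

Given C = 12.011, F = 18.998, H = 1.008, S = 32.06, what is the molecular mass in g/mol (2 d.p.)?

Molecular formula: C13H17FS.
M = 13×12.011 + 1×18.998 + 17×1.008 + 1×32.06 = 224.34 g/mol.

224.34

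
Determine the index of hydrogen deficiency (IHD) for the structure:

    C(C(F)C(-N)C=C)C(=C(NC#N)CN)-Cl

Molecular formula from the SMILES: C9H14ClFN4.
DoU = (2C + 2 + N − H − X)/2 = (2·9 + 2 + 4 − 14 − 2)/2 = 8/2 = 4.
(Structurally: 0 ring(s) + 4 π bond(s) = 4.)

4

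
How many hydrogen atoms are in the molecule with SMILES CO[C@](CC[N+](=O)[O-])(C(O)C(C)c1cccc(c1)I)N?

Hydrogens are implicit in SMILES; fill each atom to its normal valence:
  4 × C (aromatic): 1 H each → 4
  2 × C: 3 H each → 6
  2 × C: 2 H each → 4
  2 × C: 1 H each → 2
  2 × C (aromatic): no H
  2 × O: no H
  1 × C: no H
  1 × I: no H
  1 × N: 2 H
  1 × N (charge +1): no H
  1 × O: 1 H
  1 × O (charge -1): no H
  Total hydrogens = 19.

19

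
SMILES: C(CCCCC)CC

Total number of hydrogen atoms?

Hydrogens are implicit in SMILES; fill each atom to its normal valence:
  6 × C: 2 H each → 12
  2 × C: 3 H each → 6
  Total hydrogens = 18.

18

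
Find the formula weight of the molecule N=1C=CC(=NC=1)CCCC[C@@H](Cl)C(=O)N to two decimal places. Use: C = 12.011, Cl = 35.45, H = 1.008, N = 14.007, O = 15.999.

Molecular formula: C10H14ClN3O.
M = 10×12.011 + 1×35.45 + 14×1.008 + 3×14.007 + 1×15.999 = 227.69 g/mol.

227.69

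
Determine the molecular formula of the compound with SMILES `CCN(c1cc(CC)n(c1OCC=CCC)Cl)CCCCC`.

Heavy atoms from the SMILES: 18 C, 1 Cl, 2 N, 1 O.
Implicit hydrogens by atom environment:
  8 × C: 2 H each → 16
  4 × C: 3 H each → 12
  3 × C (aromatic): no H
  2 × C: 1 H each → 2
  1 × C (aromatic): 1 H
  1 × Cl: no H
  1 × N (aromatic): no H
  1 × N: no H
  1 × O: no H
  Total hydrogens = 31.
Molecular formula: C18H31ClN2O

C18H31ClN2O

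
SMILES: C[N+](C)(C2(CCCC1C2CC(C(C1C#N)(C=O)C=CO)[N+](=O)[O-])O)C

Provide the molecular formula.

Heavy atoms from the SMILES: 17 C, 3 N, 5 O.
Implicit hydrogens by atom environment:
  7 × C: 1 H each → 7
  4 × C: 2 H each → 8
  3 × C: 3 H each → 9
  3 × C: no H
  2 × N (charge +1): no H
  2 × O: 1 H each → 2
  2 × O: no H
  1 × N: no H
  1 × O (charge -1): no H
  Total hydrogens = 26.
Net charge +1.
Molecular formula: C17H26N3O5+

C17H26N3O5+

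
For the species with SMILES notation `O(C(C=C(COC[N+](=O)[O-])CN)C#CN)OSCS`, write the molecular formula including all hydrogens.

C9H15N3O5S2

Heavy atoms from the SMILES: 9 C, 3 N, 5 O, 2 S.
Implicit hydrogens by atom environment:
  4 × C: 2 H each → 8
  4 × O: no H
  3 × C: no H
  2 × C: 1 H each → 2
  2 × N: 2 H each → 4
  1 × N (charge +1): no H
  1 × O (charge -1): no H
  1 × S: 1 H
  1 × S: no H
  Total hydrogens = 15.
Molecular formula: C9H15N3O5S2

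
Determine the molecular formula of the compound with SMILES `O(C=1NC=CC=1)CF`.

Heavy atoms from the SMILES: 5 C, 1 F, 1 N, 1 O.
Implicit hydrogens by atom environment:
  3 × C (aromatic): 1 H each → 3
  1 × C: 2 H
  1 × C (aromatic): no H
  1 × F: no H
  1 × N (aromatic): 1 H
  1 × O: no H
  Total hydrogens = 6.
Molecular formula: C5H6FNO

C5H6FNO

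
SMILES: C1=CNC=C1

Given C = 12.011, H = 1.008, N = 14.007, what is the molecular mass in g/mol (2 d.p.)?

Molecular formula: C4H5N.
M = 4×12.011 + 5×1.008 + 1×14.007 = 67.09 g/mol.

67.09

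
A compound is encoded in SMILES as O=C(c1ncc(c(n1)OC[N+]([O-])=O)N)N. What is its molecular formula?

C6H7N5O4

Heavy atoms from the SMILES: 6 C, 5 N, 4 O.
Implicit hydrogens by atom environment:
  3 × C (aromatic): no H
  3 × O: no H
  2 × N: 2 H each → 4
  2 × N (aromatic): no H
  1 × C: 2 H
  1 × C (aromatic): 1 H
  1 × C: no H
  1 × N (charge +1): no H
  1 × O (charge -1): no H
  Total hydrogens = 7.
Molecular formula: C6H7N5O4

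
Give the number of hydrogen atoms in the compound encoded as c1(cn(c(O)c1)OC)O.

Hydrogens are implicit in SMILES; fill each atom to its normal valence:
  2 × C (aromatic): 1 H each → 2
  2 × C (aromatic): no H
  2 × O: 1 H each → 2
  1 × C: 3 H
  1 × N (aromatic): no H
  1 × O: no H
  Total hydrogens = 7.

7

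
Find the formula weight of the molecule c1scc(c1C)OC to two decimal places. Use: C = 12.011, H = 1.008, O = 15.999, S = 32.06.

128.19

Molecular formula: C6H8OS.
M = 6×12.011 + 8×1.008 + 1×15.999 + 1×32.06 = 128.19 g/mol.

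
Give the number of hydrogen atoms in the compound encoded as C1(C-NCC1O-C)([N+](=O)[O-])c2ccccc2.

14

Hydrogens are implicit in SMILES; fill each atom to its normal valence:
  5 × C (aromatic): 1 H each → 5
  2 × C: 2 H each → 4
  2 × O: no H
  1 × C: 3 H
  1 × C: 1 H
  1 × C: no H
  1 × C (aromatic): no H
  1 × N: 1 H
  1 × N (charge +1): no H
  1 × O (charge -1): no H
  Total hydrogens = 14.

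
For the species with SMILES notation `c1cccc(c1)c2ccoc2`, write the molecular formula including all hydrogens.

Heavy atoms from the SMILES: 10 C, 1 O.
Implicit hydrogens by atom environment:
  8 × C (aromatic): 1 H each → 8
  2 × C (aromatic): no H
  1 × O (aromatic): no H
  Total hydrogens = 8.
Molecular formula: C10H8O

C10H8O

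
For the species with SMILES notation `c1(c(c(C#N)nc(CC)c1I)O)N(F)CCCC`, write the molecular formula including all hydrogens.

Heavy atoms from the SMILES: 12 C, 1 F, 1 I, 3 N, 1 O.
Implicit hydrogens by atom environment:
  5 × C (aromatic): no H
  4 × C: 2 H each → 8
  2 × C: 3 H each → 6
  2 × N: no H
  1 × C: no H
  1 × F: no H
  1 × I: no H
  1 × N (aromatic): no H
  1 × O: 1 H
  Total hydrogens = 15.
Molecular formula: C12H15FIN3O

C12H15FIN3O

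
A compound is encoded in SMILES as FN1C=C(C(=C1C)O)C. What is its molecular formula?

Heavy atoms from the SMILES: 6 C, 1 F, 1 N, 1 O.
Implicit hydrogens by atom environment:
  3 × C (aromatic): no H
  2 × C: 3 H each → 6
  1 × C (aromatic): 1 H
  1 × F: no H
  1 × N (aromatic): no H
  1 × O: 1 H
  Total hydrogens = 8.
Molecular formula: C6H8FNO

C6H8FNO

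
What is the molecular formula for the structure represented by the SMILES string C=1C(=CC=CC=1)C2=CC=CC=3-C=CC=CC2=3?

C16H12

Heavy atoms from the SMILES: 16 C.
Implicit hydrogens by atom environment:
  12 × C (aromatic): 1 H each → 12
  4 × C (aromatic): no H
  Total hydrogens = 12.
Molecular formula: C16H12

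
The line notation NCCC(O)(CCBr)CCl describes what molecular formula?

Heavy atoms from the SMILES: 1 Br, 6 C, 1 Cl, 1 N, 1 O.
Implicit hydrogens by atom environment:
  5 × C: 2 H each → 10
  1 × Br: no H
  1 × C: no H
  1 × Cl: no H
  1 × N: 2 H
  1 × O: 1 H
  Total hydrogens = 13.
Molecular formula: C6H13BrClNO

C6H13BrClNO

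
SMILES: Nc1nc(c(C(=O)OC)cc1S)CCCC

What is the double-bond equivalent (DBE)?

Molecular formula from the SMILES: C11H16N2O2S.
DoU = (2C + 2 + N − H − X)/2 = (2·11 + 2 + 2 − 16 − 0)/2 = 10/2 = 5.
(Structurally: 1 ring(s) + 4 π bond(s) = 5.)

5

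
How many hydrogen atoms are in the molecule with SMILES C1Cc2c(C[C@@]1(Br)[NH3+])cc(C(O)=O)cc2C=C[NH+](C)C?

Hydrogens are implicit in SMILES; fill each atom to its normal valence:
  4 × C (aromatic): no H
  3 × C: 2 H each → 6
  2 × C: 3 H each → 6
  2 × C (aromatic): 1 H each → 2
  2 × C: 1 H each → 2
  2 × C: no H
  1 × Br: no H
  1 × N (charge +1): 3 H
  1 × N (charge +1): 1 H
  1 × O: 1 H
  1 × O: no H
  Total hydrogens = 21.

21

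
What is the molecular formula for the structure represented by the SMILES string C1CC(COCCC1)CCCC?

C11H22O

Heavy atoms from the SMILES: 11 C, 1 O.
Implicit hydrogens by atom environment:
  9 × C: 2 H each → 18
  1 × C: 3 H
  1 × C: 1 H
  1 × O: no H
  Total hydrogens = 22.
Molecular formula: C11H22O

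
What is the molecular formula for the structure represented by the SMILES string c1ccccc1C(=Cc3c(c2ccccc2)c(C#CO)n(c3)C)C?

Heavy atoms from the SMILES: 22 C, 1 N, 1 O.
Implicit hydrogens by atom environment:
  11 × C (aromatic): 1 H each → 11
  5 × C (aromatic): no H
  3 × C: no H
  2 × C: 3 H each → 6
  1 × C: 1 H
  1 × N (aromatic): no H
  1 × O: 1 H
  Total hydrogens = 19.
Molecular formula: C22H19NO

C22H19NO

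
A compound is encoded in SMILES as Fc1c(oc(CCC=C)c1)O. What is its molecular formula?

C8H9FO2

Heavy atoms from the SMILES: 8 C, 1 F, 2 O.
Implicit hydrogens by atom environment:
  3 × C: 2 H each → 6
  3 × C (aromatic): no H
  1 × C (aromatic): 1 H
  1 × C: 1 H
  1 × F: no H
  1 × O: 1 H
  1 × O (aromatic): no H
  Total hydrogens = 9.
Molecular formula: C8H9FO2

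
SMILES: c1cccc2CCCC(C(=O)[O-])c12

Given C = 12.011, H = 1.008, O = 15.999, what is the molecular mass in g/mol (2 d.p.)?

175.21

Molecular formula: C11H11O2-.
M = 11×12.011 + 11×1.008 + 2×15.999 = 175.21 g/mol.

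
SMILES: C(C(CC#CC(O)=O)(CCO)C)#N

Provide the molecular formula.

C9H11NO3

Heavy atoms from the SMILES: 9 C, 1 N, 3 O.
Implicit hydrogens by atom environment:
  5 × C: no H
  3 × C: 2 H each → 6
  2 × O: 1 H each → 2
  1 × C: 3 H
  1 × N: no H
  1 × O: no H
  Total hydrogens = 11.
Molecular formula: C9H11NO3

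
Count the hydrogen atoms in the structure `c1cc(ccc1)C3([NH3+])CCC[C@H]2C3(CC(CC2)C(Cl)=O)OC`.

Hydrogens are implicit in SMILES; fill each atom to its normal valence:
  6 × C: 2 H each → 12
  5 × C (aromatic): 1 H each → 5
  3 × C: no H
  2 × C: 1 H each → 2
  2 × O: no H
  1 × C: 3 H
  1 × C (aromatic): no H
  1 × Cl: no H
  1 × N (charge +1): 3 H
  Total hydrogens = 25.

25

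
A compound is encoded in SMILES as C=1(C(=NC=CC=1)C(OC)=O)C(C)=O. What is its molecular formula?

Heavy atoms from the SMILES: 9 C, 1 N, 3 O.
Implicit hydrogens by atom environment:
  3 × C (aromatic): 1 H each → 3
  3 × O: no H
  2 × C: 3 H each → 6
  2 × C (aromatic): no H
  2 × C: no H
  1 × N (aromatic): no H
  Total hydrogens = 9.
Molecular formula: C9H9NO3

C9H9NO3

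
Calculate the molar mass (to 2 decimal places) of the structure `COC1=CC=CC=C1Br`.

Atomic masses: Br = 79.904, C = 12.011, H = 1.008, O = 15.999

187.04

Molecular formula: C7H7BrO.
M = 1×79.904 + 7×12.011 + 7×1.008 + 1×15.999 = 187.04 g/mol.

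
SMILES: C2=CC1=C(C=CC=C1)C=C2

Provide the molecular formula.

Heavy atoms from the SMILES: 10 C.
Implicit hydrogens by atom environment:
  8 × C (aromatic): 1 H each → 8
  2 × C (aromatic): no H
  Total hydrogens = 8.
Molecular formula: C10H8

C10H8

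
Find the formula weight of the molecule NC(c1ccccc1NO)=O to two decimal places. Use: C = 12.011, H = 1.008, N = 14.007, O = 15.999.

Molecular formula: C7H8N2O2.
M = 7×12.011 + 8×1.008 + 2×14.007 + 2×15.999 = 152.15 g/mol.

152.15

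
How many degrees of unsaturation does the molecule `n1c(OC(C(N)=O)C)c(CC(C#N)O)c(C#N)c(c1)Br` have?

Molecular formula from the SMILES: C12H11BrN4O3.
DoU = (2C + 2 + N − H − X)/2 = (2·12 + 2 + 4 − 11 − 1)/2 = 18/2 = 9.
(Structurally: 1 ring(s) + 8 π bond(s) = 9.)

9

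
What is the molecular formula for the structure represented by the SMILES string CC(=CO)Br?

C3H5BrO

Heavy atoms from the SMILES: 1 Br, 3 C, 1 O.
Implicit hydrogens by atom environment:
  1 × Br: no H
  1 × C: 3 H
  1 × C: 1 H
  1 × C: no H
  1 × O: 1 H
  Total hydrogens = 5.
Molecular formula: C3H5BrO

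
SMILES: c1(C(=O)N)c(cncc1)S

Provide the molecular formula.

C6H6N2OS

Heavy atoms from the SMILES: 6 C, 2 N, 1 O, 1 S.
Implicit hydrogens by atom environment:
  3 × C (aromatic): 1 H each → 3
  2 × C (aromatic): no H
  1 × C: no H
  1 × N: 2 H
  1 × N (aromatic): no H
  1 × O: no H
  1 × S: 1 H
  Total hydrogens = 6.
Molecular formula: C6H6N2OS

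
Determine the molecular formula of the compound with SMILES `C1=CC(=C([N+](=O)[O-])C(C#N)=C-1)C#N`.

Heavy atoms from the SMILES: 8 C, 3 N, 2 O.
Implicit hydrogens by atom environment:
  3 × C (aromatic): 1 H each → 3
  3 × C (aromatic): no H
  2 × C: no H
  2 × N: no H
  1 × N (charge +1): no H
  1 × O: no H
  1 × O (charge -1): no H
  Total hydrogens = 3.
Molecular formula: C8H3N3O2

C8H3N3O2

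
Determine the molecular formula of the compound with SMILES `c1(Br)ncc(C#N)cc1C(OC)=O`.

C8H5BrN2O2

Heavy atoms from the SMILES: 1 Br, 8 C, 2 N, 2 O.
Implicit hydrogens by atom environment:
  3 × C (aromatic): no H
  2 × C (aromatic): 1 H each → 2
  2 × C: no H
  2 × O: no H
  1 × Br: no H
  1 × C: 3 H
  1 × N (aromatic): no H
  1 × N: no H
  Total hydrogens = 5.
Molecular formula: C8H5BrN2O2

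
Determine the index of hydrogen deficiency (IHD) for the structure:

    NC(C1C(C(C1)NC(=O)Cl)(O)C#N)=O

Molecular formula from the SMILES: C7H8ClN3O3.
DoU = (2C + 2 + N − H − X)/2 = (2·7 + 2 + 3 − 8 − 1)/2 = 10/2 = 5.
(Structurally: 1 ring(s) + 4 π bond(s) = 5.)

5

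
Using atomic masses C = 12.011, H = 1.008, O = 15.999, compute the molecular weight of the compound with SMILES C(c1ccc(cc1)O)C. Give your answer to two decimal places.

Molecular formula: C8H10O.
M = 8×12.011 + 10×1.008 + 1×15.999 = 122.17 g/mol.

122.17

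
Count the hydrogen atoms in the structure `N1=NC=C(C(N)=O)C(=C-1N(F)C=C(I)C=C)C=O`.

8

Hydrogens are implicit in SMILES; fill each atom to its normal valence:
  3 × C: 1 H each → 3
  3 × C (aromatic): no H
  2 × C: no H
  2 × N (aromatic): no H
  2 × O: no H
  1 × C: 2 H
  1 × C (aromatic): 1 H
  1 × F: no H
  1 × I: no H
  1 × N: 2 H
  1 × N: no H
  Total hydrogens = 8.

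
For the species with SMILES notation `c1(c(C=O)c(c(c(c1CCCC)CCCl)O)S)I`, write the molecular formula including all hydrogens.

Heavy atoms from the SMILES: 13 C, 1 Cl, 1 I, 2 O, 1 S.
Implicit hydrogens by atom environment:
  6 × C (aromatic): no H
  5 × C: 2 H each → 10
  1 × C: 3 H
  1 × C: 1 H
  1 × Cl: no H
  1 × I: no H
  1 × O: 1 H
  1 × O: no H
  1 × S: 1 H
  Total hydrogens = 16.
Molecular formula: C13H16ClIO2S

C13H16ClIO2S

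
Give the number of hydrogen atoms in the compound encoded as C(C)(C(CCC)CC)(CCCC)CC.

Hydrogens are implicit in SMILES; fill each atom to its normal valence:
  7 × C: 2 H each → 14
  5 × C: 3 H each → 15
  1 × C: 1 H
  1 × C: no H
  Total hydrogens = 30.

30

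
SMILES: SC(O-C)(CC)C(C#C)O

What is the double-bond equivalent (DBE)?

Molecular formula from the SMILES: C7H12O2S.
DoU = (2C + 2 + N − H − X)/2 = (2·7 + 2 + 0 − 12 − 0)/2 = 4/2 = 2.
(Structurally: 0 ring(s) + 2 π bond(s) = 2.)

2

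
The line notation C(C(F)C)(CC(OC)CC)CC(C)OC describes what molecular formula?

Heavy atoms from the SMILES: 12 C, 1 F, 2 O.
Implicit hydrogens by atom environment:
  5 × C: 3 H each → 15
  4 × C: 1 H each → 4
  3 × C: 2 H each → 6
  2 × O: no H
  1 × F: no H
  Total hydrogens = 25.
Molecular formula: C12H25FO2

C12H25FO2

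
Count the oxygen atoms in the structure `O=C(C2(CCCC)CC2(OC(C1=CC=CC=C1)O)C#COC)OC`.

The symbol for oxygen appears 5 times in the SMILES.

5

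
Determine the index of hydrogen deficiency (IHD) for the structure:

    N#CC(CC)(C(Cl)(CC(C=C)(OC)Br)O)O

Molecular formula from the SMILES: C10H15BrClNO3.
DoU = (2C + 2 + N − H − X)/2 = (2·10 + 2 + 1 − 15 − 2)/2 = 6/2 = 3.
(Structurally: 0 ring(s) + 3 π bond(s) = 3.)

3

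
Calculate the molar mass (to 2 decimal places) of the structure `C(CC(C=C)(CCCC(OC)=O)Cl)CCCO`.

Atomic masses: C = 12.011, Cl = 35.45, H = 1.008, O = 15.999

262.77

Molecular formula: C13H23ClO3.
M = 13×12.011 + 1×35.45 + 23×1.008 + 3×15.999 = 262.77 g/mol.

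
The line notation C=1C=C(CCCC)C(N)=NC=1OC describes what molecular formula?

Heavy atoms from the SMILES: 10 C, 2 N, 1 O.
Implicit hydrogens by atom environment:
  3 × C: 2 H each → 6
  3 × C (aromatic): no H
  2 × C: 3 H each → 6
  2 × C (aromatic): 1 H each → 2
  1 × N: 2 H
  1 × N (aromatic): no H
  1 × O: no H
  Total hydrogens = 16.
Molecular formula: C10H16N2O

C10H16N2O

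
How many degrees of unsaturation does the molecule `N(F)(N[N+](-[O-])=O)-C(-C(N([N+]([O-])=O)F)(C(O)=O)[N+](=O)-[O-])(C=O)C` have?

5

Molecular formula from the SMILES: C5H6F2N6O9.
DoU = (2C + 2 + N − H − X)/2 = (2·5 + 2 + 6 − 6 − 2)/2 = 10/2 = 5.
(Structurally: 0 ring(s) + 5 π bond(s) = 5.)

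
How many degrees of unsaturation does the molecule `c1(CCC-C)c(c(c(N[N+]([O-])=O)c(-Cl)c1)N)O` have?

Molecular formula from the SMILES: C10H14ClN3O3.
DoU = (2C + 2 + N − H − X)/2 = (2·10 + 2 + 3 − 14 − 1)/2 = 10/2 = 5.
(Structurally: 1 ring(s) + 4 π bond(s) = 5.)

5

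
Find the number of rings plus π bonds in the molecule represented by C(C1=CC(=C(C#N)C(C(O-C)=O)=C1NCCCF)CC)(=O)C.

8

Molecular formula from the SMILES: C16H19FN2O3.
DoU = (2C + 2 + N − H − X)/2 = (2·16 + 2 + 2 − 19 − 1)/2 = 16/2 = 8.
(Structurally: 1 ring(s) + 7 π bond(s) = 8.)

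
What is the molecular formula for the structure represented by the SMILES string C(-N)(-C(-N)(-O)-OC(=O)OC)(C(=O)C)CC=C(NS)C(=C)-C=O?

Heavy atoms from the SMILES: 12 C, 3 N, 6 O, 1 S.
Implicit hydrogens by atom environment:
  6 × C: no H
  5 × O: no H
  2 × C: 3 H each → 6
  2 × C: 2 H each → 4
  2 × C: 1 H each → 2
  2 × N: 2 H each → 4
  1 × N: 1 H
  1 × O: 1 H
  1 × S: 1 H
  Total hydrogens = 19.
Molecular formula: C12H19N3O6S

C12H19N3O6S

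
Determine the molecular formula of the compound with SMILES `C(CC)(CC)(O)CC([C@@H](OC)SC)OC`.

Heavy atoms from the SMILES: 11 C, 3 O, 1 S.
Implicit hydrogens by atom environment:
  5 × C: 3 H each → 15
  3 × C: 2 H each → 6
  2 × C: 1 H each → 2
  2 × O: no H
  1 × C: no H
  1 × O: 1 H
  1 × S: no H
  Total hydrogens = 24.
Molecular formula: C11H24O3S

C11H24O3S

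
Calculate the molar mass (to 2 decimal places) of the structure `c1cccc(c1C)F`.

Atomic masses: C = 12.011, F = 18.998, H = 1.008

Molecular formula: C7H7F.
M = 7×12.011 + 1×18.998 + 7×1.008 = 110.13 g/mol.

110.13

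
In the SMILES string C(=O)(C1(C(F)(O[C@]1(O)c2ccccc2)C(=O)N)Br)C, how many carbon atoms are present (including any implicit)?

12

The symbol for carbon appears 12 times in the SMILES. Lowercase c denotes aromatic carbon and counts toward C.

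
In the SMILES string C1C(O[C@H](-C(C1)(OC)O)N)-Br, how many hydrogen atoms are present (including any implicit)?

Hydrogens are implicit in SMILES; fill each atom to its normal valence:
  2 × C: 2 H each → 4
  2 × C: 1 H each → 2
  2 × O: no H
  1 × Br: no H
  1 × C: 3 H
  1 × C: no H
  1 × N: 2 H
  1 × O: 1 H
  Total hydrogens = 12.

12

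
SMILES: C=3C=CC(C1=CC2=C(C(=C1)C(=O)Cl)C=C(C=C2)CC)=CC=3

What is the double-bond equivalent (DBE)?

12

Molecular formula from the SMILES: C19H15ClO.
DoU = (2C + 2 + N − H − X)/2 = (2·19 + 2 + 0 − 15 − 1)/2 = 24/2 = 12.
(Structurally: 3 ring(s) + 9 π bond(s) = 12.)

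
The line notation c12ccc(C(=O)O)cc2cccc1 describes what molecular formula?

Heavy atoms from the SMILES: 11 C, 2 O.
Implicit hydrogens by atom environment:
  7 × C (aromatic): 1 H each → 7
  3 × C (aromatic): no H
  1 × C: no H
  1 × O: 1 H
  1 × O: no H
  Total hydrogens = 8.
Molecular formula: C11H8O2

C11H8O2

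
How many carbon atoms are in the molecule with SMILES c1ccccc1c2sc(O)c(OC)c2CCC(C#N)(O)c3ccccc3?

21

The symbol for carbon appears 21 times in the SMILES. Lowercase c denotes aromatic carbon and counts toward C.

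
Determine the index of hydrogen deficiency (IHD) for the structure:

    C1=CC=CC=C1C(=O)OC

5

Molecular formula from the SMILES: C8H8O2.
DoU = (2C + 2 + N − H − X)/2 = (2·8 + 2 + 0 − 8 − 0)/2 = 10/2 = 5.
(Structurally: 1 ring(s) + 4 π bond(s) = 5.)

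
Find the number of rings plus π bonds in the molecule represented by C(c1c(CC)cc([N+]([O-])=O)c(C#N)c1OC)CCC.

Molecular formula from the SMILES: C14H18N2O3.
DoU = (2C + 2 + N − H − X)/2 = (2·14 + 2 + 2 − 18 − 0)/2 = 14/2 = 7.
(Structurally: 1 ring(s) + 6 π bond(s) = 7.)

7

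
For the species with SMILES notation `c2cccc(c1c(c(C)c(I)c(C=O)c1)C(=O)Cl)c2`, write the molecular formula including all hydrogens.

Heavy atoms from the SMILES: 15 C, 1 Cl, 1 I, 2 O.
Implicit hydrogens by atom environment:
  6 × C (aromatic): 1 H each → 6
  6 × C (aromatic): no H
  2 × O: no H
  1 × C: 3 H
  1 × C: 1 H
  1 × C: no H
  1 × Cl: no H
  1 × I: no H
  Total hydrogens = 10.
Molecular formula: C15H10ClIO2

C15H10ClIO2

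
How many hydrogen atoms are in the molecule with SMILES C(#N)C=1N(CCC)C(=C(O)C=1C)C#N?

11

Hydrogens are implicit in SMILES; fill each atom to its normal valence:
  4 × C (aromatic): no H
  2 × C: 3 H each → 6
  2 × C: 2 H each → 4
  2 × C: no H
  2 × N: no H
  1 × N (aromatic): no H
  1 × O: 1 H
  Total hydrogens = 11.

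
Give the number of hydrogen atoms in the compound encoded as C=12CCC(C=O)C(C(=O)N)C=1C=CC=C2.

13

Hydrogens are implicit in SMILES; fill each atom to its normal valence:
  4 × C (aromatic): 1 H each → 4
  3 × C: 1 H each → 3
  2 × C: 2 H each → 4
  2 × C (aromatic): no H
  2 × O: no H
  1 × C: no H
  1 × N: 2 H
  Total hydrogens = 13.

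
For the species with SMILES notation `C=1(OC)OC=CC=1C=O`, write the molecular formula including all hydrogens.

C6H6O3

Heavy atoms from the SMILES: 6 C, 3 O.
Implicit hydrogens by atom environment:
  2 × C (aromatic): 1 H each → 2
  2 × C (aromatic): no H
  2 × O: no H
  1 × C: 3 H
  1 × C: 1 H
  1 × O (aromatic): no H
  Total hydrogens = 6.
Molecular formula: C6H6O3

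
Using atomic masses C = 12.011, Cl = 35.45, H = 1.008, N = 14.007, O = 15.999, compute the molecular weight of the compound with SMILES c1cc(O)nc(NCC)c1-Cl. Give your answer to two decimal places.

Molecular formula: C7H9ClN2O.
M = 7×12.011 + 1×35.45 + 9×1.008 + 2×14.007 + 1×15.999 = 172.61 g/mol.

172.61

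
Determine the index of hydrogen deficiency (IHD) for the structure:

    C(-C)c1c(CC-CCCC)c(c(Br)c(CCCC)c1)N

Molecular formula from the SMILES: C18H30BrN.
DoU = (2C + 2 + N − H − X)/2 = (2·18 + 2 + 1 − 30 − 1)/2 = 8/2 = 4.
(Structurally: 1 ring(s) + 3 π bond(s) = 4.)

4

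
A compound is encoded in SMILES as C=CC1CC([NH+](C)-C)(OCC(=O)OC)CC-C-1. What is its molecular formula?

C13H24NO3+

Heavy atoms from the SMILES: 13 C, 1 N, 3 O.
Implicit hydrogens by atom environment:
  6 × C: 2 H each → 12
  3 × C: 3 H each → 9
  3 × O: no H
  2 × C: 1 H each → 2
  2 × C: no H
  1 × N (charge +1): 1 H
  Total hydrogens = 24.
Net charge +1.
Molecular formula: C13H24NO3+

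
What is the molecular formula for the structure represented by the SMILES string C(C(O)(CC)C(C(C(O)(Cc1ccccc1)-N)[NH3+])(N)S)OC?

Heavy atoms from the SMILES: 15 C, 3 N, 3 O, 1 S.
Implicit hydrogens by atom environment:
  5 × C (aromatic): 1 H each → 5
  3 × C: 2 H each → 6
  3 × C: no H
  2 × C: 3 H each → 6
  2 × N: 2 H each → 4
  2 × O: 1 H each → 2
  1 × C: 1 H
  1 × C (aromatic): no H
  1 × N (charge +1): 3 H
  1 × O: no H
  1 × S: 1 H
  Total hydrogens = 28.
Net charge +1.
Molecular formula: C15H28N3O3S+

C15H28N3O3S+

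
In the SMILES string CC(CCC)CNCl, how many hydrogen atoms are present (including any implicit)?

Hydrogens are implicit in SMILES; fill each atom to its normal valence:
  3 × C: 2 H each → 6
  2 × C: 3 H each → 6
  1 × C: 1 H
  1 × Cl: no H
  1 × N: 1 H
  Total hydrogens = 14.

14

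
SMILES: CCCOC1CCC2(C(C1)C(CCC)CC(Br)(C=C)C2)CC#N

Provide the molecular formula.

Heavy atoms from the SMILES: 1 Br, 20 C, 1 N, 1 O.
Implicit hydrogens by atom environment:
  11 × C: 2 H each → 22
  4 × C: 1 H each → 4
  3 × C: no H
  2 × C: 3 H each → 6
  1 × Br: no H
  1 × N: no H
  1 × O: no H
  Total hydrogens = 32.
Molecular formula: C20H32BrNO

C20H32BrNO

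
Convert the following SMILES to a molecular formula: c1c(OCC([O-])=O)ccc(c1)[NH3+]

Heavy atoms from the SMILES: 8 C, 1 N, 3 O.
Implicit hydrogens by atom environment:
  4 × C (aromatic): 1 H each → 4
  2 × C (aromatic): no H
  2 × O: no H
  1 × C: 2 H
  1 × C: no H
  1 × N (charge +1): 3 H
  1 × O (charge -1): no H
  Total hydrogens = 9.
Molecular formula: C8H9NO3

C8H9NO3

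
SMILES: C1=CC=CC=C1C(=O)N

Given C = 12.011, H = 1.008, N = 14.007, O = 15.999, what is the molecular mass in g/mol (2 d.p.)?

121.14

Molecular formula: C7H7NO.
M = 7×12.011 + 7×1.008 + 1×14.007 + 1×15.999 = 121.14 g/mol.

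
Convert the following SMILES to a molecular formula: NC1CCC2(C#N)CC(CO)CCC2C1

Heavy atoms from the SMILES: 12 C, 2 N, 1 O.
Implicit hydrogens by atom environment:
  7 × C: 2 H each → 14
  3 × C: 1 H each → 3
  2 × C: no H
  1 × N: 2 H
  1 × N: no H
  1 × O: 1 H
  Total hydrogens = 20.
Molecular formula: C12H20N2O

C12H20N2O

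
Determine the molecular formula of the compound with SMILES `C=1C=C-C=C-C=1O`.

C6H6O

Heavy atoms from the SMILES: 6 C, 1 O.
Implicit hydrogens by atom environment:
  5 × C (aromatic): 1 H each → 5
  1 × C (aromatic): no H
  1 × O: 1 H
  Total hydrogens = 6.
Molecular formula: C6H6O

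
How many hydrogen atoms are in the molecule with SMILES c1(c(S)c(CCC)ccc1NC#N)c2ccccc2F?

Hydrogens are implicit in SMILES; fill each atom to its normal valence:
  6 × C (aromatic): 1 H each → 6
  6 × C (aromatic): no H
  2 × C: 2 H each → 4
  1 × C: 3 H
  1 × C: no H
  1 × F: no H
  1 × N: 1 H
  1 × N: no H
  1 × S: 1 H
  Total hydrogens = 15.

15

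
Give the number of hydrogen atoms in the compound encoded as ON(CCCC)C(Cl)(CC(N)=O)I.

14

Hydrogens are implicit in SMILES; fill each atom to its normal valence:
  4 × C: 2 H each → 8
  2 × C: no H
  1 × C: 3 H
  1 × Cl: no H
  1 × I: no H
  1 × N: 2 H
  1 × N: no H
  1 × O: 1 H
  1 × O: no H
  Total hydrogens = 14.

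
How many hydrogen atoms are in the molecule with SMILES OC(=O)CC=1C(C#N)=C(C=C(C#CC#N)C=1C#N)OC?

Hydrogens are implicit in SMILES; fill each atom to its normal valence:
  6 × C: no H
  5 × C (aromatic): no H
  3 × N: no H
  2 × O: no H
  1 × C: 3 H
  1 × C: 2 H
  1 × C (aromatic): 1 H
  1 × O: 1 H
  Total hydrogens = 7.

7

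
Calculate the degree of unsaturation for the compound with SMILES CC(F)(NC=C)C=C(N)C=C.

Molecular formula from the SMILES: C8H13FN2.
DoU = (2C + 2 + N − H − X)/2 = (2·8 + 2 + 2 − 13 − 1)/2 = 6/2 = 3.
(Structurally: 0 ring(s) + 3 π bond(s) = 3.)

3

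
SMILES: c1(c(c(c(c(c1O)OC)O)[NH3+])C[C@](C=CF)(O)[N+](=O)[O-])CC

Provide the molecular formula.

Heavy atoms from the SMILES: 13 C, 1 F, 2 N, 6 O.
Implicit hydrogens by atom environment:
  6 × C (aromatic): no H
  3 × O: 1 H each → 3
  2 × C: 3 H each → 6
  2 × C: 2 H each → 4
  2 × C: 1 H each → 2
  2 × O: no H
  1 × C: no H
  1 × F: no H
  1 × N (charge +1): 3 H
  1 × N (charge +1): no H
  1 × O (charge -1): no H
  Total hydrogens = 18.
Net charge +1.
Molecular formula: C13H18FN2O6+

C13H18FN2O6+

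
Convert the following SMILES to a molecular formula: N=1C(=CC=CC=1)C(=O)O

C6H5NO2

Heavy atoms from the SMILES: 6 C, 1 N, 2 O.
Implicit hydrogens by atom environment:
  4 × C (aromatic): 1 H each → 4
  1 × C (aromatic): no H
  1 × C: no H
  1 × N (aromatic): no H
  1 × O: 1 H
  1 × O: no H
  Total hydrogens = 5.
Molecular formula: C6H5NO2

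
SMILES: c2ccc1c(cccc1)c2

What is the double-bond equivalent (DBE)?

7

Molecular formula from the SMILES: C10H8.
DoU = (2C + 2 + N − H − X)/2 = (2·10 + 2 + 0 − 8 − 0)/2 = 14/2 = 7.
(Structurally: 2 ring(s) + 5 π bond(s) = 7.)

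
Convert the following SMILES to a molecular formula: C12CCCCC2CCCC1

C10H18

Heavy atoms from the SMILES: 10 C.
Implicit hydrogens by atom environment:
  8 × C: 2 H each → 16
  2 × C: 1 H each → 2
  Total hydrogens = 18.
Molecular formula: C10H18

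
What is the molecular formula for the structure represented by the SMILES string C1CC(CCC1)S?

C6H12S

Heavy atoms from the SMILES: 6 C, 1 S.
Implicit hydrogens by atom environment:
  5 × C: 2 H each → 10
  1 × C: 1 H
  1 × S: 1 H
  Total hydrogens = 12.
Molecular formula: C6H12S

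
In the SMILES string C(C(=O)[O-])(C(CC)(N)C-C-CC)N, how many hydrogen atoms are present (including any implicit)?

Hydrogens are implicit in SMILES; fill each atom to its normal valence:
  4 × C: 2 H each → 8
  2 × C: 3 H each → 6
  2 × C: no H
  2 × N: 2 H each → 4
  1 × C: 1 H
  1 × O: no H
  1 × O (charge -1): no H
  Total hydrogens = 19.

19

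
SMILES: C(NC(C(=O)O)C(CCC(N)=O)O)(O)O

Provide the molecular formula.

Heavy atoms from the SMILES: 7 C, 2 N, 6 O.
Implicit hydrogens by atom environment:
  4 × O: 1 H each → 4
  3 × C: 1 H each → 3
  2 × C: 2 H each → 4
  2 × C: no H
  2 × O: no H
  1 × N: 2 H
  1 × N: 1 H
  Total hydrogens = 14.
Molecular formula: C7H14N2O6

C7H14N2O6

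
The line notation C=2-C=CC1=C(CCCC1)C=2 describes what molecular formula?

C10H12

Heavy atoms from the SMILES: 10 C.
Implicit hydrogens by atom environment:
  4 × C: 2 H each → 8
  4 × C (aromatic): 1 H each → 4
  2 × C (aromatic): no H
  Total hydrogens = 12.
Molecular formula: C10H12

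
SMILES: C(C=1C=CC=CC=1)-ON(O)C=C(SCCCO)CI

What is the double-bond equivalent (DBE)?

5

Molecular formula from the SMILES: C13H18INO3S.
DoU = (2C + 2 + N − H − X)/2 = (2·13 + 2 + 1 − 18 − 1)/2 = 10/2 = 5.
(Structurally: 1 ring(s) + 4 π bond(s) = 5.)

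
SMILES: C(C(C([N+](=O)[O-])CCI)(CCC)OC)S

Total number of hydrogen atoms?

18

Hydrogens are implicit in SMILES; fill each atom to its normal valence:
  5 × C: 2 H each → 10
  2 × C: 3 H each → 6
  2 × O: no H
  1 × C: 1 H
  1 × C: no H
  1 × I: no H
  1 × N (charge +1): no H
  1 × O (charge -1): no H
  1 × S: 1 H
  Total hydrogens = 18.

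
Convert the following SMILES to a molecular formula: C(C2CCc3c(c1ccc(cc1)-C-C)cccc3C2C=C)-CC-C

Heavy atoms from the SMILES: 24 C.
Implicit hydrogens by atom environment:
  7 × C: 2 H each → 14
  7 × C (aromatic): 1 H each → 7
  5 × C (aromatic): no H
  3 × C: 1 H each → 3
  2 × C: 3 H each → 6
  Total hydrogens = 30.
Molecular formula: C24H30

C24H30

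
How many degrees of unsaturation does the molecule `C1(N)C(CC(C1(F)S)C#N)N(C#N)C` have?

Molecular formula from the SMILES: C8H11FN4S.
DoU = (2C + 2 + N − H − X)/2 = (2·8 + 2 + 4 − 11 − 1)/2 = 10/2 = 5.
(Structurally: 1 ring(s) + 4 π bond(s) = 5.)

5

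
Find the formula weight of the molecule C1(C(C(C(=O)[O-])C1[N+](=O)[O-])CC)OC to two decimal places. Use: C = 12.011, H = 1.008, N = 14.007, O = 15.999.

Molecular formula: C8H12NO5-.
M = 8×12.011 + 12×1.008 + 1×14.007 + 5×15.999 = 202.19 g/mol.

202.19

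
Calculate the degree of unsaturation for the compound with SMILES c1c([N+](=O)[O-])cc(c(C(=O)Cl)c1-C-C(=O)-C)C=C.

8

Molecular formula from the SMILES: C12H10ClNO4.
DoU = (2C + 2 + N − H − X)/2 = (2·12 + 2 + 1 − 10 − 1)/2 = 16/2 = 8.
(Structurally: 1 ring(s) + 7 π bond(s) = 8.)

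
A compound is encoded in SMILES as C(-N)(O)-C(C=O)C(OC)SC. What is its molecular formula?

C6H13NO3S

Heavy atoms from the SMILES: 6 C, 1 N, 3 O, 1 S.
Implicit hydrogens by atom environment:
  4 × C: 1 H each → 4
  2 × C: 3 H each → 6
  2 × O: no H
  1 × N: 2 H
  1 × O: 1 H
  1 × S: no H
  Total hydrogens = 13.
Molecular formula: C6H13NO3S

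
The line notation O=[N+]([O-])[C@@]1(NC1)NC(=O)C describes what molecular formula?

C4H7N3O3

Heavy atoms from the SMILES: 4 C, 3 N, 3 O.
Implicit hydrogens by atom environment:
  2 × C: no H
  2 × N: 1 H each → 2
  2 × O: no H
  1 × C: 3 H
  1 × C: 2 H
  1 × N (charge +1): no H
  1 × O (charge -1): no H
  Total hydrogens = 7.
Molecular formula: C4H7N3O3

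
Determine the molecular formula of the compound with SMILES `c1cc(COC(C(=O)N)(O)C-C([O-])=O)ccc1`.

Heavy atoms from the SMILES: 11 C, 1 N, 5 O.
Implicit hydrogens by atom environment:
  5 × C (aromatic): 1 H each → 5
  3 × C: no H
  3 × O: no H
  2 × C: 2 H each → 4
  1 × C (aromatic): no H
  1 × N: 2 H
  1 × O: 1 H
  1 × O (charge -1): no H
  Total hydrogens = 12.
Net charge -1.
Molecular formula: C11H12NO5-

C11H12NO5-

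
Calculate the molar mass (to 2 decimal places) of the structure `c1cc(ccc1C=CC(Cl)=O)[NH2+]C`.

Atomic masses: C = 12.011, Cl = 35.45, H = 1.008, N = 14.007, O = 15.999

196.65

Molecular formula: C10H11ClNO+.
M = 10×12.011 + 1×35.45 + 11×1.008 + 1×14.007 + 1×15.999 = 196.65 g/mol.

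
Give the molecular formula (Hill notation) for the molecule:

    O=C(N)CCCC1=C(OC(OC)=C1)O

C9H13NO4

Heavy atoms from the SMILES: 9 C, 1 N, 4 O.
Implicit hydrogens by atom environment:
  3 × C: 2 H each → 6
  3 × C (aromatic): no H
  2 × O: no H
  1 × C: 3 H
  1 × C (aromatic): 1 H
  1 × C: no H
  1 × N: 2 H
  1 × O: 1 H
  1 × O (aromatic): no H
  Total hydrogens = 13.
Molecular formula: C9H13NO4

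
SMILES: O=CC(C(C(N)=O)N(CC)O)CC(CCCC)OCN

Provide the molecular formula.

C13H27N3O4

Heavy atoms from the SMILES: 13 C, 3 N, 4 O.
Implicit hydrogens by atom environment:
  6 × C: 2 H each → 12
  4 × C: 1 H each → 4
  3 × O: no H
  2 × C: 3 H each → 6
  2 × N: 2 H each → 4
  1 × C: no H
  1 × N: no H
  1 × O: 1 H
  Total hydrogens = 27.
Molecular formula: C13H27N3O4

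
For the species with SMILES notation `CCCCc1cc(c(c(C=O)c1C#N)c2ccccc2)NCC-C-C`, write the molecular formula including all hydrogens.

Heavy atoms from the SMILES: 22 C, 2 N, 1 O.
Implicit hydrogens by atom environment:
  6 × C: 2 H each → 12
  6 × C (aromatic): 1 H each → 6
  6 × C (aromatic): no H
  2 × C: 3 H each → 6
  1 × C: 1 H
  1 × C: no H
  1 × N: 1 H
  1 × N: no H
  1 × O: no H
  Total hydrogens = 26.
Molecular formula: C22H26N2O

C22H26N2O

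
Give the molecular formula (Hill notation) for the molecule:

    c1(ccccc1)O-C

C7H8O

Heavy atoms from the SMILES: 7 C, 1 O.
Implicit hydrogens by atom environment:
  5 × C (aromatic): 1 H each → 5
  1 × C: 3 H
  1 × C (aromatic): no H
  1 × O: no H
  Total hydrogens = 8.
Molecular formula: C7H8O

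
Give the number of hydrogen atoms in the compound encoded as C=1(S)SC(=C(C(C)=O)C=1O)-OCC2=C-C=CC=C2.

12

Hydrogens are implicit in SMILES; fill each atom to its normal valence:
  5 × C (aromatic): 1 H each → 5
  5 × C (aromatic): no H
  2 × O: no H
  1 × C: 3 H
  1 × C: 2 H
  1 × C: no H
  1 × O: 1 H
  1 × S: 1 H
  1 × S (aromatic): no H
  Total hydrogens = 12.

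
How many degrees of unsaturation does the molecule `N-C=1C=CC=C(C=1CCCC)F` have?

4

Molecular formula from the SMILES: C10H14FN.
DoU = (2C + 2 + N − H − X)/2 = (2·10 + 2 + 1 − 14 − 1)/2 = 8/2 = 4.
(Structurally: 1 ring(s) + 3 π bond(s) = 4.)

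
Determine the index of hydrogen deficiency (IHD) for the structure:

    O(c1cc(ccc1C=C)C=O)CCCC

6

Molecular formula from the SMILES: C13H16O2.
DoU = (2C + 2 + N − H − X)/2 = (2·13 + 2 + 0 − 16 − 0)/2 = 12/2 = 6.
(Structurally: 1 ring(s) + 5 π bond(s) = 6.)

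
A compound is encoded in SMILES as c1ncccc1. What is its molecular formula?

Heavy atoms from the SMILES: 5 C, 1 N.
Implicit hydrogens by atom environment:
  5 × C (aromatic): 1 H each → 5
  1 × N (aromatic): no H
  Total hydrogens = 5.
Molecular formula: C5H5N

C5H5N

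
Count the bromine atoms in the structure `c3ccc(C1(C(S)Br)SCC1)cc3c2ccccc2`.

1

The symbol for bromine appears 1 time in the SMILES.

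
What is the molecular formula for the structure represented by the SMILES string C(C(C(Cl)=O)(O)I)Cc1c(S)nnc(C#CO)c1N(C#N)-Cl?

Heavy atoms from the SMILES: 11 C, 2 Cl, 1 I, 4 N, 3 O, 1 S.
Implicit hydrogens by atom environment:
  5 × C: no H
  4 × C (aromatic): no H
  2 × C: 2 H each → 4
  2 × Cl: no H
  2 × N (aromatic): no H
  2 × N: no H
  2 × O: 1 H each → 2
  1 × I: no H
  1 × O: no H
  1 × S: 1 H
  Total hydrogens = 7.
Molecular formula: C11H7Cl2IN4O3S

C11H7Cl2IN4O3S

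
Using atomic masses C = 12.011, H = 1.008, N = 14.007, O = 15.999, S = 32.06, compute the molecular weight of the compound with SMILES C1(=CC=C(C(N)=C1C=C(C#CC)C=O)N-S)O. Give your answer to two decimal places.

248.30

Molecular formula: C12H12N2O2S.
M = 12×12.011 + 12×1.008 + 2×14.007 + 2×15.999 + 1×32.06 = 248.30 g/mol.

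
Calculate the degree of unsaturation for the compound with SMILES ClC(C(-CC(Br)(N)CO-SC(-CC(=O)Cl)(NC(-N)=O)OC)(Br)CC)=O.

Molecular formula from the SMILES: C12H19Br2Cl2N3O5S.
DoU = (2C + 2 + N − H − X)/2 = (2·12 + 2 + 3 − 19 − 4)/2 = 6/2 = 3.
(Structurally: 0 ring(s) + 3 π bond(s) = 3.)

3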